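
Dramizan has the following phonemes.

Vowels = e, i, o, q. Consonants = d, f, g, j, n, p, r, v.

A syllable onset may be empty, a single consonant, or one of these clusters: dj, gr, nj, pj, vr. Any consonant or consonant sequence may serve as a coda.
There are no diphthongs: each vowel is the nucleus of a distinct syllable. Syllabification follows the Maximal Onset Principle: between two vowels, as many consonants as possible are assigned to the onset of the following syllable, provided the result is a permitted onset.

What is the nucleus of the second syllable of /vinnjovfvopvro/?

o

Vowels present: i, o, o, o; each is a nucleus, giving 4 syllables.
The second nucleus (vowel 2 from the left) is /o/.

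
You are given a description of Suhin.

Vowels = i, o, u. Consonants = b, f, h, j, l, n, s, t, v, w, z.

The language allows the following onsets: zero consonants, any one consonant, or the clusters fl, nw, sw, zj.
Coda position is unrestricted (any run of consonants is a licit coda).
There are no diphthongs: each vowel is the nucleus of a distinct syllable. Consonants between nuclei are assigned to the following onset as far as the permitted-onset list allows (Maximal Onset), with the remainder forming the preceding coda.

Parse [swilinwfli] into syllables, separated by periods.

Nuclei (vowels): i, i, i → 3 syllables.
Between /i/ (V1) and /i/ (V2): /l/ → onset of the next syllable (single consonants are always licit onsets).
Between /i/ (V2) and /i/ (V3): /nwfl/ splits as /nw/ + /fl/ (/fl/ is the longest suffix that is a licit onset).

swi.linw.fli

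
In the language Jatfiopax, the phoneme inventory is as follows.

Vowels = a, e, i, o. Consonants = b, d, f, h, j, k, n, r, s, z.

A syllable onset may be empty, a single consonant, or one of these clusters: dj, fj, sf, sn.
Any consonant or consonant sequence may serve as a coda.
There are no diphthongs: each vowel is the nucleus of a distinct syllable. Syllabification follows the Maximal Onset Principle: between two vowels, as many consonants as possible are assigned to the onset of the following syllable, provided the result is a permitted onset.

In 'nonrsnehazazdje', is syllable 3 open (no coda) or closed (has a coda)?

open

Nuclei (vowels): o, e, a, a, e → 5 syllables.
V1 /o/ – V2 /e/: cluster /nrsn/ — the longest permitted-onset suffix is /sn/; onset = /sn/, preceding coda = /nr/.
V2 /e/ – V3 /a/: /h/ is a single consonant, so it becomes the next onset.
V3 /a/ – V4 /a/: /z/ → onset of the next syllable (single consonants are always licit onsets).
V4 /a/ – V5 /e/: cluster /zdj/ — the longest permitted-onset suffix is /dj/; onset = /dj/, preceding coda = /z/.
Putting it together: nonr.sne.ha.zaz.dje.
Syllable 3 is /ha/; it ends in its nucleus with no coda, so it is open.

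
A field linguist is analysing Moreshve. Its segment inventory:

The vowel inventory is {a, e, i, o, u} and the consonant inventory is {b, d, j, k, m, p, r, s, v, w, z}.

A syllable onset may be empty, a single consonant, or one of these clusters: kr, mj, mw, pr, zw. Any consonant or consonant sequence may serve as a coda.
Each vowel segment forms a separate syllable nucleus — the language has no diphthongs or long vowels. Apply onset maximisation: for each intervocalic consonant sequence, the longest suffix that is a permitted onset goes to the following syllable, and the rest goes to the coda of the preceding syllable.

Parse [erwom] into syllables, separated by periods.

The vowels are e, o — 2 nuclei, so 2 syllables.
V1 /e/ – V2 /o/: /rw/ — longest licit onset from the right is /w/, leaving /r/ as coda.

er.wom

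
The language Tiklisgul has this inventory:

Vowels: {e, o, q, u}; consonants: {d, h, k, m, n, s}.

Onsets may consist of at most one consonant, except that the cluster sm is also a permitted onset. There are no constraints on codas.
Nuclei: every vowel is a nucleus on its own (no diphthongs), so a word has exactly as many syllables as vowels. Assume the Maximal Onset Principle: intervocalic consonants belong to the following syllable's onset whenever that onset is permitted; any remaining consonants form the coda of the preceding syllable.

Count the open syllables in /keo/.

2

Nuclei (vowels): e, o → 2 syllables.
/e…o/ gap (V1→V2): nothing intervenes; syllable break is V.V.
Syllabification: ke.o.
Classifying each syllable: /ke/ (open), /o/ (open).
Open syllables: 2.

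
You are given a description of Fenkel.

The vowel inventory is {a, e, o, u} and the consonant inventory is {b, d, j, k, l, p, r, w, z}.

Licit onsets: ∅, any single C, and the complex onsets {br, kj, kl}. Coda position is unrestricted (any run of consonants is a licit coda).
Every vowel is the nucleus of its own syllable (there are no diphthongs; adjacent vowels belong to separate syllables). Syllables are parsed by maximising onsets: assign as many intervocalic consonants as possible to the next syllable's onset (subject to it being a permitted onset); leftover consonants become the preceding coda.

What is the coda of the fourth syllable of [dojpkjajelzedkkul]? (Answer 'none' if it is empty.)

dk

Vowels present: o, a, e, e, u; each is a nucleus, giving 5 syllables.
/o…a/ gap (V1→V2): /jpkj/ — longest licit onset from the right is /kj/, leaving /jp/ as coda.
/a…e/ gap (V2→V3): just /j/ — single C goes to the following onset.
/e…e/ gap (V3→V4): cluster /lz/ — the longest permitted-onset suffix is /z/; onset = /z/, preceding coda = /l/.
/e…u/ gap (V4→V5): cluster /dkk/ — the longest permitted-onset suffix is /k/; onset = /k/, preceding coda = /dk/.
Putting it together: dojp.kja.jel.zedk.kul.
Syllable 4 is /zedk/: onset /z/, nucleus /e/, coda /dk/.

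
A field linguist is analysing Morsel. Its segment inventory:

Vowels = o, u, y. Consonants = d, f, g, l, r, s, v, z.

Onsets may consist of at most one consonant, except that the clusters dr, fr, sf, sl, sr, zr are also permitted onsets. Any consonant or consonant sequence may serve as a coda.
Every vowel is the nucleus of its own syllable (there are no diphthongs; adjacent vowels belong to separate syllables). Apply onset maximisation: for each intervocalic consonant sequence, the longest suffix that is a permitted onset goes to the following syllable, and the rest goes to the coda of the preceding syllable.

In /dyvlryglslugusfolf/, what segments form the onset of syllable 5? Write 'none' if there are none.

Nuclei (vowels): y, y, u, u, o → 5 syllables.
Between /y/ (V1) and /y/ (V2): /vlr/ splits as /vl/ + /r/ (/r/ is the longest suffix that is a licit onset).
Between /y/ (V2) and /u/ (V3): cluster /glsl/ — the longest permitted-onset suffix is /sl/; onset = /sl/, preceding coda = /gl/.
Between /u/ (V3) and /u/ (V4): /g/ → onset of the next syllable (single consonants are always licit onsets).
Between /u/ (V4) and /o/ (V5): /sf/ — entire cluster is a permitted onset → onset /sf/, coda ∅.
Putting it together: dyvl.rygl.slu.gu.sfolf.
Syllable 5 is /sfolf/: onset /sf/, nucleus /o/, coda /lf/.

sf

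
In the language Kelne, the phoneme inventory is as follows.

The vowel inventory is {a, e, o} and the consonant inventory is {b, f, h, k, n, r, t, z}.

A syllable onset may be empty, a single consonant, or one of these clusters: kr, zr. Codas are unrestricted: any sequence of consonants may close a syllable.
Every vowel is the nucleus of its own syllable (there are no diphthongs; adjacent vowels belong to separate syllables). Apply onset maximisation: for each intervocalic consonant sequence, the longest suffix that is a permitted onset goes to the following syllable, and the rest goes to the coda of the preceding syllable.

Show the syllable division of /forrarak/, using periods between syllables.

Vowels present: o, a, a; each is a nucleus, giving 3 syllables.
V1 /o/ – V2 /a/: /rr/ splits as /r/ + /r/ (/r/ is the longest suffix that is a licit onset).
V2 /a/ – V3 /a/: /r/ → onset of the next syllable (single consonants are always licit onsets).

for.ra.rak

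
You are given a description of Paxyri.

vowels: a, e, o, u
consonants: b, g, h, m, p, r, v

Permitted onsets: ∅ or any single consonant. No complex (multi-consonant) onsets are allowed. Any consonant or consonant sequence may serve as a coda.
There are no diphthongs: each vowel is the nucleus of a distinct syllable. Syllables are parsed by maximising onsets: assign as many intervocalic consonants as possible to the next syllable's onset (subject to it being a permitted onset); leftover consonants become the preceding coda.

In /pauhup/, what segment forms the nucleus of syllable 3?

u

Nuclei (vowels): a, u, u → 3 syllables.
The third nucleus (vowel 3 from the left) is /u/.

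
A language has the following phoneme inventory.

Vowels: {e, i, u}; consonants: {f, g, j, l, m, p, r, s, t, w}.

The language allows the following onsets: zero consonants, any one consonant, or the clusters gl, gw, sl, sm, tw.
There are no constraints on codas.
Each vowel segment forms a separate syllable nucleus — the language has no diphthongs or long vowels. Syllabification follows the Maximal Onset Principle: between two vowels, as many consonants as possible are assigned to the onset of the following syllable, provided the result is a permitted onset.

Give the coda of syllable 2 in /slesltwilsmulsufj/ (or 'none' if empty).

Vowels present: e, i, u, u; each is a nucleus, giving 4 syllables.
V1 /e/ – V2 /i/: /sltw/ — longest licit onset from the right is /tw/, leaving /sl/ as coda.
V2 /i/ – V3 /u/: /lsm/; trying suffixes from longest down, /sm/ is the first permitted one, so coda /l/ | onset /sm/.
V3 /u/ – V4 /u/: /ls/; trying suffixes from longest down, /s/ is the first permitted one, so coda /l/ | onset /s/.
So the parse is slesl.twil.smul.sufj.
Syllable 2 is /twil/: onset /tw/, nucleus /i/, coda /l/.

l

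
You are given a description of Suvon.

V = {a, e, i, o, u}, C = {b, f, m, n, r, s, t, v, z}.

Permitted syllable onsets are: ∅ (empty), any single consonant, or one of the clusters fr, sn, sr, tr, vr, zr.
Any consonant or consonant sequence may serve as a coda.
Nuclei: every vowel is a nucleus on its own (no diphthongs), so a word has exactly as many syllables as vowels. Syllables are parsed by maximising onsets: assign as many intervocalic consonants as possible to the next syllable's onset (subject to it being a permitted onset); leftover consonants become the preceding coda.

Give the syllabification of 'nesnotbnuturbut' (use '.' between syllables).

Vowels present: e, o, u, u, u; each is a nucleus, giving 5 syllables.
Between /e/ (V1) and /o/ (V2): /sn/ is a licit onset in full, so it all attaches to the next syllable.
Between /o/ (V2) and /u/ (V3): /tbn/; trying suffixes from longest down, /n/ is the first permitted one, so coda /tb/ | onset /n/.
Between /u/ (V3) and /u/ (V4): just /t/ — single C goes to the following onset.
Between /u/ (V4) and /u/ (V5): cluster /rb/ — the longest permitted-onset suffix is /b/; onset = /b/, preceding coda = /r/.

ne.snotb.nu.tur.but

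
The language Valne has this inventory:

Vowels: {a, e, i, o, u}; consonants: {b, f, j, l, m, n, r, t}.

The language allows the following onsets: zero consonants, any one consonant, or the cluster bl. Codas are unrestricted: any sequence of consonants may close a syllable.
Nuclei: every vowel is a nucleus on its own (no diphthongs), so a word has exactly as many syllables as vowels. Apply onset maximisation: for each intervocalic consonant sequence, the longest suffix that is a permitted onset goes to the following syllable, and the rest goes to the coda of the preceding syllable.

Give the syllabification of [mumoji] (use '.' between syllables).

mu.mo.ji

The vowels are u, o, i — 3 nuclei, so 3 syllables.
Between /u/ (V1) and /o/ (V2): /m/ is a single consonant, so it becomes the next onset.
Between /o/ (V2) and /i/ (V3): /j/ is a single consonant, so it becomes the next onset.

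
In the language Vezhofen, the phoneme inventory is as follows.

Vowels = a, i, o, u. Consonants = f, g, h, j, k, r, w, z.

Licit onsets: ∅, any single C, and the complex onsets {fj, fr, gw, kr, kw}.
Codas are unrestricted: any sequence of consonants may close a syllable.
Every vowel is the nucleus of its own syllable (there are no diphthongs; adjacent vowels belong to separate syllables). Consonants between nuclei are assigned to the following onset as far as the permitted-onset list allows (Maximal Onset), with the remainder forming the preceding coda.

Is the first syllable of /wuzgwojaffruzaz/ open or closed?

closed

Vowels present: u, o, a, u, a; each is a nucleus, giving 5 syllables.
σ1/σ2 boundary: /zgw/ splits as /z/ + /gw/ (/gw/ is the longest suffix that is a licit onset).
σ2/σ3 boundary: /j/ is a single consonant, so it becomes the next onset.
σ3/σ4 boundary: /ffr/ splits as /f/ + /fr/ (/fr/ is the longest suffix that is a licit onset).
σ4/σ5 boundary: /z/ is a single consonant, so it becomes the next onset.
Syllabification: wuz.gwo.jaf.fru.zaz.
Syllable 1 is /wuz/ with coda /z/, so it is closed.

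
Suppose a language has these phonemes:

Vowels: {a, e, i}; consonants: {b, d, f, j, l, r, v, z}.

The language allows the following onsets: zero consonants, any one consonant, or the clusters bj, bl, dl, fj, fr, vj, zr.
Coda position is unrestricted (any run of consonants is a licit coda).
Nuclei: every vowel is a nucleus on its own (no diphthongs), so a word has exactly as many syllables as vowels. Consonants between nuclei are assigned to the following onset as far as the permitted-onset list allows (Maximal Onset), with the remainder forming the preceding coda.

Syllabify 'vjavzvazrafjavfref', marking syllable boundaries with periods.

vjavz.va.zra.fjav.fref

The vowels are a, a, a, a, e — 5 nuclei, so 5 syllables.
σ1/σ2 boundary: cluster /vzv/ — the longest permitted-onset suffix is /v/; onset = /v/, preceding coda = /vz/.
σ2/σ3 boundary: /zr/ is a licit onset in full, so it all attaches to the next syllable.
σ3/σ4 boundary: /fj/ — entire cluster is a permitted onset → onset /fj/, coda ∅.
σ4/σ5 boundary: cluster /vfr/ — the longest permitted-onset suffix is /fr/; onset = /fr/, preceding coda = /v/.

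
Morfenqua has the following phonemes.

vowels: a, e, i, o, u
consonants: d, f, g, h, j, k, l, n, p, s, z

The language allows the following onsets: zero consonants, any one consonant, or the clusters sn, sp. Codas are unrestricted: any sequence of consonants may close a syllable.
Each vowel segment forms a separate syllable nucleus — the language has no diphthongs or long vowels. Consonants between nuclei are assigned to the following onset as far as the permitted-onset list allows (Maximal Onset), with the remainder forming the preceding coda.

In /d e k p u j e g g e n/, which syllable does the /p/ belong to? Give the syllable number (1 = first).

The vowels are e, u, e, e — 4 nuclei, so 4 syllables.
/e…u/ gap (V1→V2): /kp/ splits as /k/ + /p/ (/p/ is the longest suffix that is a licit onset).
/u…e/ gap (V2→V3): /j/ is a single consonant, so it becomes the next onset.
/e…e/ gap (V3→V4): /gg/; trying suffixes from longest down, /g/ is the first permitted one, so coda /g/ | onset /g/.
Result: dek.pu.jeg.gen.
The /p/ is in the onset of syllable 2 (/pu/).

2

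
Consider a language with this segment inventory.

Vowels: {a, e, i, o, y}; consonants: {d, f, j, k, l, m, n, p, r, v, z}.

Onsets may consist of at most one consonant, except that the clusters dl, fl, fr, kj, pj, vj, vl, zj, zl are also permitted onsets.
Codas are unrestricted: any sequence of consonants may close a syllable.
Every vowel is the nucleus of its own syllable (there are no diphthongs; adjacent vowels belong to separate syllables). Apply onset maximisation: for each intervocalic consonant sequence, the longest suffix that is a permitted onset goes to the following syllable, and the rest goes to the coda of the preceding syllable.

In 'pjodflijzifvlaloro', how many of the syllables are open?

3

The vowels are o, i, i, a, o, o — 6 nuclei, so 6 syllables.
σ1/σ2 boundary: /dfl/; trying suffixes from longest down, /fl/ is the first permitted one, so coda /d/ | onset /fl/.
σ2/σ3 boundary: cluster /jz/ — the longest permitted-onset suffix is /z/; onset = /z/, preceding coda = /j/.
σ3/σ4 boundary: /fvl/; trying suffixes from longest down, /vl/ is the first permitted one, so coda /f/ | onset /vl/.
σ4/σ5 boundary: /l/ → onset of the next syllable (single consonants are always licit onsets).
σ5/σ6 boundary: /r/ → onset of the next syllable (single consonants are always licit onsets).
Putting it together: pjod.flij.zif.vla.lo.ro.
Classifying each syllable: /pjod/ (closed), /flij/ (closed), /zif/ (closed), /vla/ (open), /lo/ (open), /ro/ (open).
Open syllables: 3.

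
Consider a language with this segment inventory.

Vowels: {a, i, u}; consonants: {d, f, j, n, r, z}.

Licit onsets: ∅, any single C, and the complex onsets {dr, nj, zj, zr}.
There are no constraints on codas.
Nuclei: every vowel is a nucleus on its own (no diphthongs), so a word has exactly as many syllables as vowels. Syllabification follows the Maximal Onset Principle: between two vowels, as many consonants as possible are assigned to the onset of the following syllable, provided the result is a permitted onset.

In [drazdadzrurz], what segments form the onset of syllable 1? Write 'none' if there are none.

Nuclei (vowels): a, a, u → 3 syllables.
σ1/σ2 boundary: /zd/; trying suffixes from longest down, /d/ is the first permitted one, so coda /z/ | onset /d/.
σ2/σ3 boundary: cluster /dzr/ — the longest permitted-onset suffix is /zr/; onset = /zr/, preceding coda = /d/.
So the parse is draz.dad.zrurz.
Syllable 1 is /draz/: onset /dr/, nucleus /a/, coda /z/.

dr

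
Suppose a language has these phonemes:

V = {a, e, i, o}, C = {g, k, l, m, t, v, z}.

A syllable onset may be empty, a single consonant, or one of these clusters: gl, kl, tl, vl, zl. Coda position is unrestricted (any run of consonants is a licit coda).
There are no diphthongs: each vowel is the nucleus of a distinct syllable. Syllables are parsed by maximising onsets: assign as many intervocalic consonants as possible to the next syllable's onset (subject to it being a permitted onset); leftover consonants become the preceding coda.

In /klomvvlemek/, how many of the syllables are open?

Vowels present: o, e, e; each is a nucleus, giving 3 syllables.
σ1/σ2 boundary: cluster /mvvl/ — the longest permitted-onset suffix is /vl/; onset = /vl/, preceding coda = /mv/.
σ2/σ3 boundary: /m/ → onset of the next syllable (single consonants are always licit onsets).
Result: klomv.vle.mek.
Classifying each syllable: /klomv/ (closed), /vle/ (open), /mek/ (closed).
Open syllables: 1.

1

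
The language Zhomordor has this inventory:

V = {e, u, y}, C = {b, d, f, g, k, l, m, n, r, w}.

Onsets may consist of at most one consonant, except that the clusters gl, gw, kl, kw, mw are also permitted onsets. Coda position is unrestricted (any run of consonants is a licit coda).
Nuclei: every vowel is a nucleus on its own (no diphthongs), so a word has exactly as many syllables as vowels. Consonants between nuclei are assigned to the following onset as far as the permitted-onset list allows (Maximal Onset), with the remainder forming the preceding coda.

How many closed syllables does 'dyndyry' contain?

The vowels are y, y, y — 3 nuclei, so 3 syllables.
V1 /y/ – V2 /y/: cluster /nd/ — the longest permitted-onset suffix is /d/; onset = /d/, preceding coda = /n/.
V2 /y/ – V3 /y/: /r/ → onset of the next syllable (single consonants are always licit onsets).
Syllabification: dyn.dy.ry.
Classifying each syllable: /dyn/ (closed), /dy/ (open), /ry/ (open).
Closed syllables: 1.

1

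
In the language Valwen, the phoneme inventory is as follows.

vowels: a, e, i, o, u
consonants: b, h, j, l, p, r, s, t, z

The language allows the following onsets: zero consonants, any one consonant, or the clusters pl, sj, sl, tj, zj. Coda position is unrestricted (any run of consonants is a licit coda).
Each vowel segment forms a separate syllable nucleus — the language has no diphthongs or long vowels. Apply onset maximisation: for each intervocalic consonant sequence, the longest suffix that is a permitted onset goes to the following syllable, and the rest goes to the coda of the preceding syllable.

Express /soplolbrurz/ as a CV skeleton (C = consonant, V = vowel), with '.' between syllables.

CV.CCVCC.CVCC

The vowels are o, o, u — 3 nuclei, so 3 syllables.
/o…o/ gap (V1→V2): /pl/ — entire cluster is a permitted onset → onset /pl/, coda ∅.
/o…u/ gap (V2→V3): /lbr/; trying suffixes from longest down, /r/ is the first permitted one, so coda /lb/ | onset /r/.
Putting it together: so.plolb.rurz.
Mapping each syllable to C/V: /so/ → CV, /plolb/ → CCVCC, /rurz/ → CVCC.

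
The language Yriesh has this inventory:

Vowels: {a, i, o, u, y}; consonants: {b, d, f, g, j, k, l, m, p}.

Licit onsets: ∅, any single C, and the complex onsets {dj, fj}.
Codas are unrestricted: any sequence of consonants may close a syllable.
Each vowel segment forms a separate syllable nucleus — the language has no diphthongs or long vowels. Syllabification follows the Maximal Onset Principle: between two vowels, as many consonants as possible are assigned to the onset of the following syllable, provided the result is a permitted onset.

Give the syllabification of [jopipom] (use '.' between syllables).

Nuclei (vowels): o, i, o → 3 syllables.
σ1/σ2 boundary: /p/ is a single consonant, so it becomes the next onset.
σ2/σ3 boundary: just /p/ — single C goes to the following onset.

jo.pi.pom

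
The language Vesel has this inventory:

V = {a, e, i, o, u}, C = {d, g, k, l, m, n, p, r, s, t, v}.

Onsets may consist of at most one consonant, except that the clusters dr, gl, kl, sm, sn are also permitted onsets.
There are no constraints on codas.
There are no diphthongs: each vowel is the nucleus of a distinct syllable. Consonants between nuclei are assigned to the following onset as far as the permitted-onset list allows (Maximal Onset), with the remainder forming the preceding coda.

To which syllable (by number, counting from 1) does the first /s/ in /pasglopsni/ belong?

1

The vowels are a, o, i — 3 nuclei, so 3 syllables.
σ1/σ2 boundary: /sgl/; trying suffixes from longest down, /gl/ is the first permitted one, so coda /s/ | onset /gl/.
σ2/σ3 boundary: /psn/ splits as /p/ + /sn/ (/sn/ is the longest suffix that is a licit onset).
Syllabification: pas.glop.sni.
The first /s/ is in the coda of syllable 1 (/pas/).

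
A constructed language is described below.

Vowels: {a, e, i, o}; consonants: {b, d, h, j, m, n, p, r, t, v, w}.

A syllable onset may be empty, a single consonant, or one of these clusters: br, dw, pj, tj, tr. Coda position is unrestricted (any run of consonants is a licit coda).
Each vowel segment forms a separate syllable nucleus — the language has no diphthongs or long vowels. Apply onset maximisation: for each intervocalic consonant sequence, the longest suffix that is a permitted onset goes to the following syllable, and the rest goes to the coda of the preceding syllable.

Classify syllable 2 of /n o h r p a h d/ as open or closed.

Vowels present: o, a; each is a nucleus, giving 2 syllables.
V1 /o/ – V2 /a/: cluster /hrp/ — the longest permitted-onset suffix is /p/; onset = /p/, preceding coda = /hr/.
Syllabification: nohr.pahd.
Syllable 2 is /pahd/ with coda /hd/, so it is closed.

closed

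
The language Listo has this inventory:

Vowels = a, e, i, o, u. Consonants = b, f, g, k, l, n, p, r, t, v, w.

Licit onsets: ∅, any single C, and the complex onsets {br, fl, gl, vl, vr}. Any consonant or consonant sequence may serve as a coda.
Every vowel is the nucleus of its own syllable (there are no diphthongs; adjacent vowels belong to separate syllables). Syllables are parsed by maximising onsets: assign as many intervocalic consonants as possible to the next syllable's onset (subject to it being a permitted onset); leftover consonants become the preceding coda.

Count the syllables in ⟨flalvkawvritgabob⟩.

Nuclei (vowels): a, a, i, a, o → 5 syllables.

5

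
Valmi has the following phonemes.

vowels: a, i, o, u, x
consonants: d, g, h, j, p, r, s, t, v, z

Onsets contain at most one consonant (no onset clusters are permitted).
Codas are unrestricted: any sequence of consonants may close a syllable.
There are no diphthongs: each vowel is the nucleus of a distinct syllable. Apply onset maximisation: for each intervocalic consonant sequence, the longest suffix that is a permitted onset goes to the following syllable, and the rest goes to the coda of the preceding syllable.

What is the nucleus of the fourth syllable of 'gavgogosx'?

x

The vowels are a, o, o, x — 4 nuclei, so 4 syllables.
The fourth nucleus (vowel 4 from the left) is /x/.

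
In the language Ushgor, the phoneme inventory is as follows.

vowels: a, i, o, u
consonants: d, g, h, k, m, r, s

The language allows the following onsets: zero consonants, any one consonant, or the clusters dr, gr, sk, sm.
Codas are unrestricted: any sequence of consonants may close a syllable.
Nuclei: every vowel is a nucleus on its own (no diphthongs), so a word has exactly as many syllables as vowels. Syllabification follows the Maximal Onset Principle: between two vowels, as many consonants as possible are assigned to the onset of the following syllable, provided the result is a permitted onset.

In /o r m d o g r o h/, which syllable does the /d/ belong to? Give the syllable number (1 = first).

Vowels present: o, o, o; each is a nucleus, giving 3 syllables.
σ1/σ2 boundary: /rmd/; trying suffixes from longest down, /d/ is the first permitted one, so coda /rm/ | onset /d/.
σ2/σ3 boundary: cluster /gr/ — /gr/ is itself a permitted onset, so the whole cluster goes right; preceding coda = ∅.
Result: orm.do.groh.
The /d/ is in the onset of syllable 2 (/do/).

2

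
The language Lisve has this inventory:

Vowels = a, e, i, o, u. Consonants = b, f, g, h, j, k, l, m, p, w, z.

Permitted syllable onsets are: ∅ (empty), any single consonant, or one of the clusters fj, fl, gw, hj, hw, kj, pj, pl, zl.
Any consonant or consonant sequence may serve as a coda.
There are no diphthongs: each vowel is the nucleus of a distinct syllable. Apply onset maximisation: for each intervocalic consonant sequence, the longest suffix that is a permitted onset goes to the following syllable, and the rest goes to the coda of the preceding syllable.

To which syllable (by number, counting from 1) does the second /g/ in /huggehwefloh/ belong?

Vowels present: u, e, e, o; each is a nucleus, giving 4 syllables.
Between /u/ (V1) and /e/ (V2): /gg/ — longest licit onset from the right is /g/, leaving /g/ as coda.
Between /e/ (V2) and /e/ (V3): /hw/ is a licit onset in full, so it all attaches to the next syllable.
Between /e/ (V3) and /o/ (V4): /fl/ — entire cluster is a permitted onset → onset /fl/, coda ∅.
So the parse is hug.ge.hwe.floh.
The second /g/ is in the onset of syllable 2 (/ge/).

2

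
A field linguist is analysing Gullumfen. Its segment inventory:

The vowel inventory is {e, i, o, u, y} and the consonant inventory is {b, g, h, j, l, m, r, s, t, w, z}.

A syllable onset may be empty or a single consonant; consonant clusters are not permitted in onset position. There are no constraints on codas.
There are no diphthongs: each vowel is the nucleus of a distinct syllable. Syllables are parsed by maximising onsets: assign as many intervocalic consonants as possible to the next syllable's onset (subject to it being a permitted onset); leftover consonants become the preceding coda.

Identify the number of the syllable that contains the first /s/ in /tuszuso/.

1

The vowels are u, u, o — 3 nuclei, so 3 syllables.
Between /u/ (V1) and /u/ (V2): cluster /sz/ — the longest permitted-onset suffix is /z/; onset = /z/, preceding coda = /s/.
Between /u/ (V2) and /o/ (V3): just /s/ — single C goes to the following onset.
So the parse is tus.zu.so.
The first /s/ is in the coda of syllable 1 (/tus/).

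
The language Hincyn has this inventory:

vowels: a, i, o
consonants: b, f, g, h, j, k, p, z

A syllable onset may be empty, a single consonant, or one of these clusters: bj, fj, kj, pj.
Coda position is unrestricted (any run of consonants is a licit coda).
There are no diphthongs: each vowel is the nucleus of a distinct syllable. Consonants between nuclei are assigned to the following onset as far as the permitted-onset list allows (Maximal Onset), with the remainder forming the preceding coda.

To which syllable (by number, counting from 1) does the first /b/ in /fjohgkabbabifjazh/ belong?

2

Nuclei (vowels): o, a, a, i, a → 5 syllables.
σ1/σ2 boundary: /hgk/ — longest licit onset from the right is /k/, leaving /hg/ as coda.
σ2/σ3 boundary: cluster /bb/ — the longest permitted-onset suffix is /b/; onset = /b/, preceding coda = /b/.
σ3/σ4 boundary: just /b/ — single C goes to the following onset.
σ4/σ5 boundary: cluster /fj/ — /fj/ is itself a permitted onset, so the whole cluster goes right; preceding coda = ∅.
Syllabification: fjohg.kab.ba.bi.fjazh.
The first /b/ is in the coda of syllable 2 (/kab/).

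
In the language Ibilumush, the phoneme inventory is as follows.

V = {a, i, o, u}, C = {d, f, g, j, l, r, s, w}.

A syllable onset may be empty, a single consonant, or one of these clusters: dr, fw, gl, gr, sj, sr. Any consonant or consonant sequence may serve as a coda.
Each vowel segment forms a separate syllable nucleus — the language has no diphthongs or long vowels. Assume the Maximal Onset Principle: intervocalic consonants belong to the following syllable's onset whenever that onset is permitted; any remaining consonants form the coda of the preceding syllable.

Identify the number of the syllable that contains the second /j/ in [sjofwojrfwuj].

The vowels are o, o, u — 3 nuclei, so 3 syllables.
/o…o/ gap (V1→V2): /fw/ is a licit onset in full, so it all attaches to the next syllable.
/o…u/ gap (V2→V3): /jrfw/ splits as /jr/ + /fw/ (/fw/ is the longest suffix that is a licit onset).
Syllabification: sjo.fwojr.fwuj.
The second /j/ is in the coda of syllable 2 (/fwojr/).

2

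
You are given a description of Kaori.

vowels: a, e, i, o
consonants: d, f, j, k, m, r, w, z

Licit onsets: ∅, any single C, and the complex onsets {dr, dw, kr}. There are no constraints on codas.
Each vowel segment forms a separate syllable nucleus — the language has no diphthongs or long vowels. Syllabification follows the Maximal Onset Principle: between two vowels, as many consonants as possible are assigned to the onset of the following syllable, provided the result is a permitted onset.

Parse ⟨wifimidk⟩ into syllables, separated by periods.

wi.fi.midk

Vowels present: i, i, i; each is a nucleus, giving 3 syllables.
σ1/σ2 boundary: just /f/ — single C goes to the following onset.
σ2/σ3 boundary: /m/ → onset of the next syllable (single consonants are always licit onsets).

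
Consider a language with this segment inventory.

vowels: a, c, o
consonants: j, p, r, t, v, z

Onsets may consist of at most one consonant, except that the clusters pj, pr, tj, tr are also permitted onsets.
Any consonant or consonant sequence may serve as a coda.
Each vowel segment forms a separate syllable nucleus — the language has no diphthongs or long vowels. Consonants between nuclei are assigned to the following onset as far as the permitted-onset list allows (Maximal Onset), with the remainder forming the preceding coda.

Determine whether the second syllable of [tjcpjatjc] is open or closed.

Vowels present: c, a, c; each is a nucleus, giving 3 syllables.
/c…a/ gap (V1→V2): cluster /pj/ — /pj/ is itself a permitted onset, so the whole cluster goes right; preceding coda = ∅.
/a…c/ gap (V2→V3): /tj/ — entire cluster is a permitted onset → onset /tj/, coda ∅.
So the parse is tjc.pja.tjc.
Syllable 2 is /pja/; it ends in its nucleus with no coda, so it is open.

open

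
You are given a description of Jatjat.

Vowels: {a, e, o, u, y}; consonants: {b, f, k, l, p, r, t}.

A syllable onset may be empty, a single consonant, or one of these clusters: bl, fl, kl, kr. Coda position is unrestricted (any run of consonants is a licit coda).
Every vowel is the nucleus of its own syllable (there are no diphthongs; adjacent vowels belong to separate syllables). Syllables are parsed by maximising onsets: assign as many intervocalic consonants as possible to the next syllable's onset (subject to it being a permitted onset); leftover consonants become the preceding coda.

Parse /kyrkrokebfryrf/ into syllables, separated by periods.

kyr.kro.kebf.ryrf

The vowels are y, o, e, y — 4 nuclei, so 4 syllables.
/y…o/ gap (V1→V2): /rkr/ — longest licit onset from the right is /kr/, leaving /r/ as coda.
/o…e/ gap (V2→V3): /k/ → onset of the next syllable (single consonants are always licit onsets).
/e…y/ gap (V3→V4): /bfr/ — longest licit onset from the right is /r/, leaving /bf/ as coda.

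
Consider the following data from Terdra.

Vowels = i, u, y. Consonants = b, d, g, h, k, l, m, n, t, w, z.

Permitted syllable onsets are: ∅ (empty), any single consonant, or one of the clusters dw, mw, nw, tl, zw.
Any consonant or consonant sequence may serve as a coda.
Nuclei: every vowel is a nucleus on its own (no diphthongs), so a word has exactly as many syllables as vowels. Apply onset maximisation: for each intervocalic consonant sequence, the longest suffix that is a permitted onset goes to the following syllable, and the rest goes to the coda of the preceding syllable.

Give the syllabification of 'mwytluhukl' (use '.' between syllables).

mwy.tlu.hukl

The vowels are y, u, u — 3 nuclei, so 3 syllables.
σ1/σ2 boundary: /tl/ is a licit onset in full, so it all attaches to the next syllable.
σ2/σ3 boundary: /h/ is a single consonant, so it becomes the next onset.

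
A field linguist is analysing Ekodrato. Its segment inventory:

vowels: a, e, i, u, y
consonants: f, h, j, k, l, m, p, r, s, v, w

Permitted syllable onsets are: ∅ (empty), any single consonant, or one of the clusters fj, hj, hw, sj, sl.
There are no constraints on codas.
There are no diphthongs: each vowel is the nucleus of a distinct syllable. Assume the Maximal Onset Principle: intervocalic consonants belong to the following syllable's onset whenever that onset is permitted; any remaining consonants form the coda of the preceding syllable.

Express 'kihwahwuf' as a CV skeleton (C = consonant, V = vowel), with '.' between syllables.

CV.CCV.CCVC

The vowels are i, a, u — 3 nuclei, so 3 syllables.
σ1/σ2 boundary: cluster /hw/ — /hw/ is itself a permitted onset, so the whole cluster goes right; preceding coda = ∅.
σ2/σ3 boundary: /hw/ is a licit onset in full, so it all attaches to the next syllable.
Result: ki.hwa.hwuf.
Mapping each syllable to C/V: /ki/ → CV, /hwa/ → CCV, /hwuf/ → CCVC.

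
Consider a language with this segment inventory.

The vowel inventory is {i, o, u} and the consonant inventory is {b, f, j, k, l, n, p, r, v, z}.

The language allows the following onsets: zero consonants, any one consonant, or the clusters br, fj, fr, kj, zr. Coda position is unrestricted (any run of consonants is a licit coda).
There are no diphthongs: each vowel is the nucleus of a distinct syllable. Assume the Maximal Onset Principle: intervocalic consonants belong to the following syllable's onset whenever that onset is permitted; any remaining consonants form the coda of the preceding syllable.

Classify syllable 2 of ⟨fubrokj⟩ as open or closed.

Vowels present: u, o; each is a nucleus, giving 2 syllables.
Between /u/ (V1) and /o/ (V2): cluster /br/ — /br/ is itself a permitted onset, so the whole cluster goes right; preceding coda = ∅.
So the parse is fu.brokj.
Syllable 2 is /brokj/ with coda /kj/, so it is closed.

closed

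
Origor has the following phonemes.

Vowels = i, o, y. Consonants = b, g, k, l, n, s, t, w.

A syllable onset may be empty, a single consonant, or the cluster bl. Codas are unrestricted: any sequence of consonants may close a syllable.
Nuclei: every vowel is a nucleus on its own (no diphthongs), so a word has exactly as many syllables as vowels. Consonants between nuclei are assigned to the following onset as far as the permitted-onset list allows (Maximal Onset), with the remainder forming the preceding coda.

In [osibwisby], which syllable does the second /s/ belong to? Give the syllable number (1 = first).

Vowels present: o, i, i, y; each is a nucleus, giving 4 syllables.
/o…i/ gap (V1→V2): /s/ → onset of the next syllable (single consonants are always licit onsets).
/i…i/ gap (V2→V3): cluster /bw/ — the longest permitted-onset suffix is /w/; onset = /w/, preceding coda = /b/.
/i…y/ gap (V3→V4): cluster /sb/ — the longest permitted-onset suffix is /b/; onset = /b/, preceding coda = /s/.
Result: o.sib.wis.by.
The second /s/ is in the coda of syllable 3 (/wis/).

3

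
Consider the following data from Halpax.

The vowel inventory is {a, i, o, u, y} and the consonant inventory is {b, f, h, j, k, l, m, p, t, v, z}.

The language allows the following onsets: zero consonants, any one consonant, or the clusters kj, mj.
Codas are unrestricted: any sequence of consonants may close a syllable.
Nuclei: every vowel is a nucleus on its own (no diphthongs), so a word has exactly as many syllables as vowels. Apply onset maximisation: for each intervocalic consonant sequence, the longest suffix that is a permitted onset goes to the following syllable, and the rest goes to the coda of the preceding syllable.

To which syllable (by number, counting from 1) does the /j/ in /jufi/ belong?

Vowels present: u, i; each is a nucleus, giving 2 syllables.
Between /u/ (V1) and /i/ (V2): /f/ is a single consonant, so it becomes the next onset.
So the parse is ju.fi.
The /j/ is in the onset of syllable 1 (/ju/).

1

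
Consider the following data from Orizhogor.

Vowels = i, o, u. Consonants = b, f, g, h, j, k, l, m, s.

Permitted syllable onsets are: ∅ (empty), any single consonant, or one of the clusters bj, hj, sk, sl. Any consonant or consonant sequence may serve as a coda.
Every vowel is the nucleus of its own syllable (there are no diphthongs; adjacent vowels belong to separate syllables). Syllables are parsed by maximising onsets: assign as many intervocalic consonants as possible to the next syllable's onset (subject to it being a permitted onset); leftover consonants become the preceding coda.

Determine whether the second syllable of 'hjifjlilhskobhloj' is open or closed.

Nuclei (vowels): i, i, o, o → 4 syllables.
V1 /i/ – V2 /i/: /fjl/ splits as /fj/ + /l/ (/l/ is the longest suffix that is a licit onset).
V2 /i/ – V3 /o/: /lhsk/ — longest licit onset from the right is /sk/, leaving /lh/ as coda.
V3 /o/ – V4 /o/: cluster /bhl/ — the longest permitted-onset suffix is /l/; onset = /l/, preceding coda = /bh/.
So the parse is hjifj.lilh.skobh.loj.
Syllable 2 is /lilh/ with coda /lh/, so it is closed.

closed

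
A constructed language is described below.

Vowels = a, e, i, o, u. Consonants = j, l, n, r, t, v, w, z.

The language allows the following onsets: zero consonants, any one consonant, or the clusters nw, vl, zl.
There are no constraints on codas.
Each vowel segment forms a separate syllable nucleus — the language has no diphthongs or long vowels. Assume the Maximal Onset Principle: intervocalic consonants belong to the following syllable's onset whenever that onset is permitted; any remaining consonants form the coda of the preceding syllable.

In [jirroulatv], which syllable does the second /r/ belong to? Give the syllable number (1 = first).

2

Nuclei (vowels): i, o, u, a → 4 syllables.
/i…o/ gap (V1→V2): cluster /rr/ — the longest permitted-onset suffix is /r/; onset = /r/, preceding coda = /r/.
/o…u/ gap (V2→V3): hiatus — the boundary sits between the two vowels.
/u…a/ gap (V3→V4): just /l/ — single C goes to the following onset.
Result: jir.ro.u.latv.
The second /r/ is in the onset of syllable 2 (/ro/).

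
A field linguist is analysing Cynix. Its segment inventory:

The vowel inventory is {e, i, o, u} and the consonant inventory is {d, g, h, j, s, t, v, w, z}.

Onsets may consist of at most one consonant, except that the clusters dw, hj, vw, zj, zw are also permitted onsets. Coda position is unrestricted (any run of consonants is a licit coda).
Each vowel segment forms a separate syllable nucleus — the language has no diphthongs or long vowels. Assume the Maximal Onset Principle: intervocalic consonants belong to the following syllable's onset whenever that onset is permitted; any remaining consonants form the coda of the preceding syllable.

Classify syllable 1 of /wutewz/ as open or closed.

open

Nuclei (vowels): u, e → 2 syllables.
σ1/σ2 boundary: /t/ → onset of the next syllable (single consonants are always licit onsets).
Syllabification: wu.tewz.
Syllable 1 is /wu/; it ends in its nucleus with no coda, so it is open.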